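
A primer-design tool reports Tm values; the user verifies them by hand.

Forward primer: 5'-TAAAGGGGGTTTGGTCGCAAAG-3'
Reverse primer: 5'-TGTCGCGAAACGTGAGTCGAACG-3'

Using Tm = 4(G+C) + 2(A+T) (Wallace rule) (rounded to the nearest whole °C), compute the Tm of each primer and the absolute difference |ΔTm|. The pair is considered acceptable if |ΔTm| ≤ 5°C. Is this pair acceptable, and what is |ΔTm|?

Forward: A=6 T=5 G=9 C=2 → Tm = 2·11 + 4·11 = 66°C.
Reverse: A=6 T=4 G=8 C=5 → Tm = 2·10 + 4·13 = 72°C.
|ΔTm| = |66 − 72| = 6°C, > 5°C.

|ΔTm| = 6°C; the pair is not acceptable.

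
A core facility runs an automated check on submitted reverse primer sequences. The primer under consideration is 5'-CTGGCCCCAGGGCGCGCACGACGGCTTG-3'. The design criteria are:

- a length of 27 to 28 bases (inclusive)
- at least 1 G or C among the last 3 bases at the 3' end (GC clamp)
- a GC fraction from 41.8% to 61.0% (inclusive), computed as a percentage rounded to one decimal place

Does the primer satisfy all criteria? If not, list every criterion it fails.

Base counts: A=3, T=3, G=11, C=11 (length 28).
length: length 28 ✓
GC clamp: 3' end TTG has 1 G/C ✓
GC content: GC 22/28 = 78.6%, outside 41.8–61.0% ✗

Fails: GC content.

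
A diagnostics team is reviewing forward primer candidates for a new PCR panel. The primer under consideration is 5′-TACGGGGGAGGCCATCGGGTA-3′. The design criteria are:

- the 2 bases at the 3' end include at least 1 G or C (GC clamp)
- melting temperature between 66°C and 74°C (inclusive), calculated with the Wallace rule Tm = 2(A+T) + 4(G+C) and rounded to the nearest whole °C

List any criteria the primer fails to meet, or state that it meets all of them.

Base counts: A=4, T=3, G=10, C=4 (length 21).
GC clamp: 3' end TA has 0 G/C, need ≥1 ✗
Tm: Tm = 2·7 + 4·14 = 70°C ✓

Fails: GC clamp.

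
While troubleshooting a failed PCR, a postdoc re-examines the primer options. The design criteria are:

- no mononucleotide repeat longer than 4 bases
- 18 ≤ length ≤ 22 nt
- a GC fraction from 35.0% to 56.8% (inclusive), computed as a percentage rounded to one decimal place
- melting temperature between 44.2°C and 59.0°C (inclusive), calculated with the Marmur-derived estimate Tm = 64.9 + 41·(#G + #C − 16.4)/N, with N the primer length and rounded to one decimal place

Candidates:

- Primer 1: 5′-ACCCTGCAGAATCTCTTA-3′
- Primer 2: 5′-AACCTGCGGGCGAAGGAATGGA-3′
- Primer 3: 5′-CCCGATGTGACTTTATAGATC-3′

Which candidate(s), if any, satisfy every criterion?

Primer 1 and Primer 3.

Primer 1 (18 nt, A=5 T=5 G=2 C=6): longest run = 3 ✓; length 18 ✓; GC 8/18 = 44.4% ✓; Tm = 64.9 + 41·(8 − 16.4)/18 = 45.8°C ✓ — passes.
Primer 2 (22 nt, A=7 T=2 G=9 C=4): longest run = 3 ✓; length 22 ✓; GC 13/22 = 59.1%, outside 35.0–56.8% ✗; Tm = 64.9 + 41·(13 − 16.4)/22 = 58.6°C ✓ — fails.
Primer 3 (21 nt, A=5 T=7 G=4 C=5): longest run = 3 ✓; length 21 ✓; GC 9/21 = 42.9% ✓; Tm = 64.9 + 41·(9 − 16.4)/21 = 50.5°C ✓ — passes.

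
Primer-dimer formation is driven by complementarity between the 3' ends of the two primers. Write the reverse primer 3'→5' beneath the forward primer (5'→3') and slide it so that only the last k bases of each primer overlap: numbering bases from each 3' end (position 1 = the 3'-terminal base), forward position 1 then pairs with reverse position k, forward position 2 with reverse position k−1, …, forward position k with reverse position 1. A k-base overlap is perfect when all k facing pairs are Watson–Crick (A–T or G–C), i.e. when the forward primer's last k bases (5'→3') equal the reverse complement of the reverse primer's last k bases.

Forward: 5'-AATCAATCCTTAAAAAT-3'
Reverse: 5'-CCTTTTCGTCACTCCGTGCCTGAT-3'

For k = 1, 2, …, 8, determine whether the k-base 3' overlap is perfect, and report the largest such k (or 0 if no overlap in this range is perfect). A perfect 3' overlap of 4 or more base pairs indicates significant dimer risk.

Longest perfect overlap: 2 complementary base pairs; below the dimer-risk threshold (threshold 4).

Last 8 bases (5'→3') — forward …TTAAAAAT, reverse …TGCCTGAT.
Reverse complement of the reverse primer's last 8 bases: ATCAGGCA; its first k bases are the reverse complement of the reverse primer's last k bases, so a perfect k-base overlap needs the forward primer's last k bases to equal them.
Comparing (forward last k vs required): k=1: T vs A ✗; k=2: AT vs AT ✓; k=3: AAT vs ATC ✗; k=4: AAAT vs ATCA ✗; k=5: AAAAT vs ATCAG ✗; k=6: AAAAAT vs ATCAGG ✗; k=7: TAAAAAT vs ATCAGGC ✗; k=8: TTAAAAAT vs ATCAGGCA ✗.
Only k = 2 is perfect, so the longest perfect 3' overlap is 2.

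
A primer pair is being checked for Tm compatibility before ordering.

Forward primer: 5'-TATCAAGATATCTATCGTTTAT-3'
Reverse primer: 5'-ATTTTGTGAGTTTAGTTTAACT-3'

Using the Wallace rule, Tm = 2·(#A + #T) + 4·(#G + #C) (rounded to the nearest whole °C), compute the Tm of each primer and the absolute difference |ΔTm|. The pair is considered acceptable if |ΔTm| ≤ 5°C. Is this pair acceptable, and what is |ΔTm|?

|ΔTm| = 0°C; the pair is acceptable.

Forward: A=7 T=10 G=2 C=3 → Tm = 2·17 + 4·5 = 54°C.
Reverse: A=5 T=12 G=4 C=1 → Tm = 2·17 + 4·5 = 54°C.
|ΔTm| = |54 − 54| = 0°C, ≤ 5°C.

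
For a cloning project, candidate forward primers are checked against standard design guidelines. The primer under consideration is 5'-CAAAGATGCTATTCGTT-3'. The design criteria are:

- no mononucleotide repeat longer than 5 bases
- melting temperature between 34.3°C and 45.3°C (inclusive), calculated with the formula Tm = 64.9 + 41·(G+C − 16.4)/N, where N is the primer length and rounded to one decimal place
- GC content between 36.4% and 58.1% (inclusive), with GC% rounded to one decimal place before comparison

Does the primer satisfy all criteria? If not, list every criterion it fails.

Fails: GC content.

Base counts: A=5, T=6, G=3, C=3 (length 17).
homopolymer run: longest run = 3 ✓
Tm: Tm = 64.9 + 41·(6 − 16.4)/17 = 39.8°C ✓
GC content: GC 6/17 = 35.3%, outside 36.4–58.1% ✗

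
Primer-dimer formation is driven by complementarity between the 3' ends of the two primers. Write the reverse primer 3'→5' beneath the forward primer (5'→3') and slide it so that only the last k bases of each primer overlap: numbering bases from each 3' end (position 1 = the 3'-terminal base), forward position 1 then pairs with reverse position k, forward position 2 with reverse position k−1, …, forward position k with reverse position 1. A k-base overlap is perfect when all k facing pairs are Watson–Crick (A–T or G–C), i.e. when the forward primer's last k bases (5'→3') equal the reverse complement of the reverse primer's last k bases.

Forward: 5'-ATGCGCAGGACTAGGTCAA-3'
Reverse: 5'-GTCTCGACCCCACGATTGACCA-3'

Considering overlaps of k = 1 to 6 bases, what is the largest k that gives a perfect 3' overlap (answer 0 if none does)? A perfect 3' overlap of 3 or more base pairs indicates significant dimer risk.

Last 6 bases (5'→3') — forward …GGTCAA, reverse …TGACCA.
Reverse complement of the reverse primer's last 6 bases: TGGTCA; its first k bases are the reverse complement of the reverse primer's last k bases, so a perfect k-base overlap needs the forward primer's last k bases to equal them.
Comparing (forward last k vs required): k=1: A vs T ✗; k=2: AA vs TG ✗; k=3: CAA vs TGG ✗; k=4: TCAA vs TGGT ✗; k=5: GTCAA vs TGGTC ✗; k=6: GGTCAA vs TGGTCA ✗.
No overlap length from 1 to 6 is perfect, so the longest perfect 3' overlap is 0.

Longest perfect overlap: 0 complementary base pairs; below the dimer-risk threshold (threshold 3).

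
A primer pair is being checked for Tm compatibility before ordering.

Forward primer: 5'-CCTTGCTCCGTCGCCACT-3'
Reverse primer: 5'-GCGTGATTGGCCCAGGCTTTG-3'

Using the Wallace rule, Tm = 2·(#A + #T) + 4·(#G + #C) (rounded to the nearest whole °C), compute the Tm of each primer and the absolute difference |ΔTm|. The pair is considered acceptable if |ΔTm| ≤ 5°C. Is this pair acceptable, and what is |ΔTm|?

|ΔTm| = 8°C; the pair is not acceptable.

Forward: A=1 T=5 G=3 C=9 → Tm = 2·6 + 4·12 = 60°C.
Reverse: A=2 T=6 G=8 C=5 → Tm = 2·8 + 4·13 = 68°C.
|ΔTm| = |60 − 68| = 8°C, > 5°C.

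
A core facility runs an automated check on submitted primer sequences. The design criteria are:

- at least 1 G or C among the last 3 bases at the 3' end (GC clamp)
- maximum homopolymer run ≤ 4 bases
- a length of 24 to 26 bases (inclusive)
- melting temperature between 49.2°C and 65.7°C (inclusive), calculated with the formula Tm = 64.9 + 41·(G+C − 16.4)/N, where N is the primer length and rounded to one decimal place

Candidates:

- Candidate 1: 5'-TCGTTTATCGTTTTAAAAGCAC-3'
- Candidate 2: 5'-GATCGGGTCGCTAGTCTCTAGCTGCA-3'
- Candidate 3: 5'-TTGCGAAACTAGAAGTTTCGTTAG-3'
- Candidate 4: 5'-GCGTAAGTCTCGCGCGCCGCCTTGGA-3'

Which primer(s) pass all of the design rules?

Candidate 1 (22 nt, A=6 T=9 G=3 C=4): 3' end CAC has 2 G/C ✓; longest run = 4 ✓; length 22, outside 24–26 ✗; Tm = 64.9 + 41·(7 − 16.4)/22 = 47.4°C, outside 49.2–65.7°C ✗ — fails.
Candidate 2 (26 nt, A=4 T=7 G=8 C=7): 3' end GCA has 2 G/C ✓; longest run = 3 ✓; length 26 ✓; Tm = 64.9 + 41·(15 − 16.4)/26 = 62.7°C ✓ — passes.
Candidate 3 (24 nt, A=7 T=8 G=6 C=3): 3' end TAG has 1 G/C ✓; longest run = 3 ✓; length 24 ✓; Tm = 64.9 + 41·(9 − 16.4)/24 = 52.3°C ✓ — passes.
Candidate 4 (26 nt, A=3 T=5 G=9 C=9): 3' end GGA has 2 G/C ✓; longest run = 2 ✓; length 26 ✓; Tm = 64.9 + 41·(18 − 16.4)/26 = 67.4°C, outside 49.2–65.7°C ✗ — fails.

Candidate 2 and Candidate 3.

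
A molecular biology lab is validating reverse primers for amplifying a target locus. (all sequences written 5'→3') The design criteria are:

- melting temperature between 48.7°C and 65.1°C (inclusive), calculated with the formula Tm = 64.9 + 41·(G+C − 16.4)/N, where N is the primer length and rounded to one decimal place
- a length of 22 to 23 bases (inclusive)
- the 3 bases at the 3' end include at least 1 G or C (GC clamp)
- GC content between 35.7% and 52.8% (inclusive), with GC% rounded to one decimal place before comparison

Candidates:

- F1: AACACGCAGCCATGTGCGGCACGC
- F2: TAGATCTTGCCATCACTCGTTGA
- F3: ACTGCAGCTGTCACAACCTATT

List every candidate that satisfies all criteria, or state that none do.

F1 (24 nt, A=6 T=2 G=7 C=9): Tm = 64.9 + 41·(16 − 16.4)/24 = 64.2°C ✓; length 24, outside 22–23 ✗; 3' end CGC has 3 G/C ✓; GC 16/24 = 66.7%, outside 35.7–52.8% ✗ — fails.
F2 (23 nt, A=5 T=8 G=4 C=6): Tm = 64.9 + 41·(10 − 16.4)/23 = 53.5°C ✓; length 23 ✓; 3' end TGA has 1 G/C ✓; GC 10/23 = 43.5% ✓ — passes.
F3 (22 nt, A=6 T=6 G=3 C=7): Tm = 64.9 + 41·(10 − 16.4)/22 = 53.0°C ✓; length 22 ✓; 3' end ATT has 0 G/C, need ≥1 ✗; GC 10/22 = 45.5% ✓ — fails.

F2 only.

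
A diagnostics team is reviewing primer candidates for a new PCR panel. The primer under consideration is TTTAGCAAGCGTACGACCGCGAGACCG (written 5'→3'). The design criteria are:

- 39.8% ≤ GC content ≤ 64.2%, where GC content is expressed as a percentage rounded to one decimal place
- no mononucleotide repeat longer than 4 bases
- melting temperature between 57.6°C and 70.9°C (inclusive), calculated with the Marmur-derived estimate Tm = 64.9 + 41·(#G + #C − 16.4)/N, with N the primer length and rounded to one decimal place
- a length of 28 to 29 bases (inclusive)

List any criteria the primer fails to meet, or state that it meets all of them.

Fails: length.

Base counts: A=7, T=4, G=8, C=8 (length 27).
GC content: GC 16/27 = 59.3% ✓
homopolymer run: longest run = 3 ✓
Tm: Tm = 64.9 + 41·(16 − 16.4)/27 = 64.3°C ✓
length: length 27, outside 28–29 ✗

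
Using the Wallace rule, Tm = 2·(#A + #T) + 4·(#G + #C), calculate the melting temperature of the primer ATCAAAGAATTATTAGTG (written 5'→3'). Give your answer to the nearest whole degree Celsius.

44°C

Base counts: A=8, T=6, G=3, C=1 (length 18).
Tm = 2·(8+6) + 4·(3+1) = 2·14 + 4·4 = 28 + 16 = 44°C.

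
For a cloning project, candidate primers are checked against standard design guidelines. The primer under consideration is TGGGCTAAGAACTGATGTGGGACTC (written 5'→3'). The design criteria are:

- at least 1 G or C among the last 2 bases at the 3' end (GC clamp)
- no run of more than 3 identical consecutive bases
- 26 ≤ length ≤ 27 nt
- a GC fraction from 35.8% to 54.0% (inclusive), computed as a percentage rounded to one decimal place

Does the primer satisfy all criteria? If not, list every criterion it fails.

Base counts: A=6, T=6, G=9, C=4 (length 25).
GC clamp: 3' end TC has 1 G/C ✓
homopolymer run: longest run = 3 ✓
length: length 25, outside 26–27 ✗
GC content: GC 13/25 = 52.0% ✓

Fails: length.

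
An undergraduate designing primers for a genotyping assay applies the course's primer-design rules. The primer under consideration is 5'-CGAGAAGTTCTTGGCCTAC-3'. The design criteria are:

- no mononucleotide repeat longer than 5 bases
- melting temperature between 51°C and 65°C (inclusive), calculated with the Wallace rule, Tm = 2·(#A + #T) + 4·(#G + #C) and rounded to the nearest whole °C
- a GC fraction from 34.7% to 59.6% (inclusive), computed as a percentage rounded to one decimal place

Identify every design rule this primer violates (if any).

Base counts: A=4, T=5, G=5, C=5 (length 19).
homopolymer run: longest run = 2 ✓
Tm: Tm = 2·9 + 4·10 = 58°C ✓
GC content: GC 10/19 = 52.6% ✓

Meets all criteria.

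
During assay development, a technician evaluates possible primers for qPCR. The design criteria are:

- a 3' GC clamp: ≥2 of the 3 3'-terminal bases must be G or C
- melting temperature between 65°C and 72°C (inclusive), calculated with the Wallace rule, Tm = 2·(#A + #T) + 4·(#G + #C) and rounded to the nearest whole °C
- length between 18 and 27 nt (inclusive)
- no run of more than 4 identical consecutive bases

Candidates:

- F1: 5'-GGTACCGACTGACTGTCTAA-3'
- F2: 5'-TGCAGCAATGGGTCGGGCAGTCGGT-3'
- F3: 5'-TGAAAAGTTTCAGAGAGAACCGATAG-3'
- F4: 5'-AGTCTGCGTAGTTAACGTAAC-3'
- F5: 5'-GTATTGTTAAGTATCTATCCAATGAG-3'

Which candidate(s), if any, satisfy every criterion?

F1 (20 nt, A=5 T=5 G=5 C=5): 3' end TAA has 0 G/C, need ≥2 ✗; Tm = 2·10 + 4·10 = 60°C, outside 65–72°C ✗; length 20 ✓; longest run = 2 ✓ — fails.
F2 (25 nt, A=4 T=5 G=11 C=5): 3' end GGT has 2 G/C ✓; Tm = 2·9 + 4·16 = 82°C, outside 65–72°C ✗; length 25 ✓; longest run = 3 ✓ — fails.
F3 (26 nt, A=11 T=5 G=7 C=3): 3' end TAG has 1 G/C, need ≥2 ✗; Tm = 2·16 + 4·10 = 72°C ✓; length 26 ✓; longest run = 4 ✓ — fails.
F4 (21 nt, A=6 T=6 G=5 C=4): 3' end AAC has 1 G/C, need ≥2 ✗; Tm = 2·12 + 4·9 = 60°C, outside 65–72°C ✗; length 21 ✓; longest run = 2 ✓ — fails.
F5 (26 nt, A=8 T=10 G=5 C=3): 3' end GAG has 2 G/C ✓; Tm = 2·18 + 4·8 = 68°C ✓; length 26 ✓; longest run = 2 ✓ — passes.

F5 only.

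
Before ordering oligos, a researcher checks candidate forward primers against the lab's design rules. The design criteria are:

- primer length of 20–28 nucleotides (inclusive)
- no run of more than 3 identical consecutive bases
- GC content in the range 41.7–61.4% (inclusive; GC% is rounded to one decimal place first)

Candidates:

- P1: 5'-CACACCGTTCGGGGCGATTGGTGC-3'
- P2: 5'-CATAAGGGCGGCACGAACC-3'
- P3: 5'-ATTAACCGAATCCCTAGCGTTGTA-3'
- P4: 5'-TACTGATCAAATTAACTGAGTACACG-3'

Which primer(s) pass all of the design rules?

P3 only.

P1 (24 nt, A=3 T=5 G=9 C=7): length 24 ✓; longest run = 4, exceeds 3 ✗; GC 16/24 = 66.7%, outside 41.7–61.4% ✗ — fails.
P2 (19 nt, A=6 T=1 G=6 C=6): length 19, outside 20–28 ✗; longest run = 3 ✓; GC 12/19 = 63.2%, outside 41.7–61.4% ✗ — fails.
P3 (24 nt, A=7 T=7 G=4 C=6): length 24 ✓; longest run = 3 ✓; GC 10/24 = 41.7% ✓ — passes.
P4 (26 nt, A=10 T=7 G=4 C=5): length 26 ✓; longest run = 3 ✓; GC 9/26 = 34.6%, outside 41.7–61.4% ✗ — fails.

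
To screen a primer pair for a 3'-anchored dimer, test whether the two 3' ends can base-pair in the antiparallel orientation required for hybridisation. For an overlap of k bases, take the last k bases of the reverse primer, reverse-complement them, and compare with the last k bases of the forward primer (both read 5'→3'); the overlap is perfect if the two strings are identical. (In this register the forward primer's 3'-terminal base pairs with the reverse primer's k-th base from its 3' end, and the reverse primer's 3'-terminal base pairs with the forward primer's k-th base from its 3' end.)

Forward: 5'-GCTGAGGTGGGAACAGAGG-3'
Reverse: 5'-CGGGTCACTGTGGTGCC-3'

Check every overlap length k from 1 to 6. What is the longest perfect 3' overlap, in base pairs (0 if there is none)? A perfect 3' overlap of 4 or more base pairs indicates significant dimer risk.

Longest perfect overlap: 2 complementary base pairs; below the dimer-risk threshold (threshold 4).

Last 6 bases (5'→3') — forward …CAGAGG, reverse …GGTGCC.
Reverse complement of the reverse primer's last 6 bases: GGCACC; its first k bases are the reverse complement of the reverse primer's last k bases, so a perfect k-base overlap needs the forward primer's last k bases to equal them.
Comparing (forward last k vs required): k=1: G vs G ✓; k=2: GG vs GG ✓; k=3: AGG vs GGC ✗; k=4: GAGG vs GGCA ✗; k=5: AGAGG vs GGCAC ✗; k=6: CAGAGG vs GGCACC ✗.
Perfect overlaps at k = 1, 2; the largest is 2.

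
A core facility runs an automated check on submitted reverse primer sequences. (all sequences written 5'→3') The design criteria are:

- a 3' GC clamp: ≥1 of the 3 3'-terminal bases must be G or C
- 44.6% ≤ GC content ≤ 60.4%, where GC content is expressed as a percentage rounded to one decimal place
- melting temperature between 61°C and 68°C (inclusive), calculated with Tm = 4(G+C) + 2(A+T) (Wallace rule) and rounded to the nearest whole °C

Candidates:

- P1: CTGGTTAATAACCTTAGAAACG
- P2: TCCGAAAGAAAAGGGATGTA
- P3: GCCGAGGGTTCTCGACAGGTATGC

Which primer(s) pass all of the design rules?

P1 (22 nt, A=8 T=6 G=4 C=4): 3' end ACG has 2 G/C ✓; GC 8/22 = 36.4%, outside 44.6–60.4% ✗; Tm = 2·14 + 4·8 = 60°C, outside 61–68°C ✗ — fails.
P2 (20 nt, A=9 T=3 G=6 C=2): 3' end GTA has 1 G/C ✓; GC 8/20 = 40.0%, outside 44.6–60.4% ✗; Tm = 2·12 + 4·8 = 56°C, outside 61–68°C ✗ — fails.
P3 (24 nt, A=4 T=5 G=9 C=6): 3' end TGC has 2 G/C ✓; GC 15/24 = 62.5%, outside 44.6–60.4% ✗; Tm = 2·9 + 4·15 = 78°C, outside 61–68°C ✗ — fails.

None of the candidates satisfy all criteria.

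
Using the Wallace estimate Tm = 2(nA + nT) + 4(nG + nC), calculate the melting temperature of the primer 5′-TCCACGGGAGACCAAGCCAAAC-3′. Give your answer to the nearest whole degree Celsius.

70°C

Base counts: A=8, T=1, G=5, C=8 (length 22).
Tm = 2·(8+1) + 4·(5+8) = 2·9 + 4·13 = 18 + 52 = 70°C.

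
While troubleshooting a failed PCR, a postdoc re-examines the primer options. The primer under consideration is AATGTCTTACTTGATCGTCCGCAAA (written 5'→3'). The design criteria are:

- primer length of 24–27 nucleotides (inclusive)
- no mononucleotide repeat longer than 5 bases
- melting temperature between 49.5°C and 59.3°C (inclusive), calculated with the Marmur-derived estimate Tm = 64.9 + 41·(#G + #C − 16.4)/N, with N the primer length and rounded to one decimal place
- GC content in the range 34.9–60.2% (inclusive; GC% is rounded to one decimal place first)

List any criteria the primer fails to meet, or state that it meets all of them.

Meets all criteria.

Base counts: A=7, T=8, G=4, C=6 (length 25).
length: length 25 ✓
homopolymer run: longest run = 3 ✓
Tm: Tm = 64.9 + 41·(10 − 16.4)/25 = 54.4°C ✓
GC content: GC 10/25 = 40.0% ✓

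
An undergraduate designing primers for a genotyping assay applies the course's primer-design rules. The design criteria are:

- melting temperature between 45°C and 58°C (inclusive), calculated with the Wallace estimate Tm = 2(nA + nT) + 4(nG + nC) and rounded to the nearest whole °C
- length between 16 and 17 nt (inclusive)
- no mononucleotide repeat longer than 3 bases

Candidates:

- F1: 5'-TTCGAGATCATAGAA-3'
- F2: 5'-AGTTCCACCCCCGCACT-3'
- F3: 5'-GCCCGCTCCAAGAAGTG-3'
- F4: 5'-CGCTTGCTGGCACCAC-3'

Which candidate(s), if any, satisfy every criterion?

F3 and F4.

F1 (15 nt, A=6 T=4 G=3 C=2): Tm = 2·10 + 4·5 = 40°C, outside 45–58°C ✗; length 15, outside 16–17 ✗; longest run = 2 ✓ — fails.
F2 (17 nt, A=3 T=3 G=2 C=9): Tm = 2·6 + 4·11 = 56°C ✓; length 17 ✓; longest run = 5, exceeds 3 ✗ — fails.
F3 (17 nt, A=4 T=2 G=5 C=6): Tm = 2·6 + 4·11 = 56°C ✓; length 17 ✓; longest run = 3 ✓ — passes.
F4 (16 nt, A=2 T=3 G=4 C=7): Tm = 2·5 + 4·11 = 54°C ✓; length 16 ✓; longest run = 2 ✓ — passes.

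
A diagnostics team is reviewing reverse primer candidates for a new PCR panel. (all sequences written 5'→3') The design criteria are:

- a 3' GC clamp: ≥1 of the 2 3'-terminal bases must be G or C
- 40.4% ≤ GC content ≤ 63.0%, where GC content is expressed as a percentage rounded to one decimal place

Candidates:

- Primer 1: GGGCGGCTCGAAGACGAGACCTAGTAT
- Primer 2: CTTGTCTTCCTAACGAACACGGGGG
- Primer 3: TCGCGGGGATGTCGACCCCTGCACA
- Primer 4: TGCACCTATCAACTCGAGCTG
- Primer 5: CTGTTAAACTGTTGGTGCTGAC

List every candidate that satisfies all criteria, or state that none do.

Primer 1 (27 nt, A=7 T=4 G=10 C=6): 3' end AT has 0 G/C, need ≥1 ✗; GC 16/27 = 59.3% ✓ — fails.
Primer 2 (25 nt, A=5 T=6 G=7 C=7): 3' end GG has 2 G/C ✓; GC 14/25 = 56.0% ✓ — passes.
Primer 3 (25 nt, A=4 T=4 G=8 C=9): 3' end CA has 1 G/C ✓; GC 17/25 = 68.0%, outside 40.4–63.0% ✗ — fails.
Primer 4 (21 nt, A=5 T=5 G=4 C=7): 3' end TG has 1 G/C ✓; GC 11/21 = 52.4% ✓ — passes.
Primer 5 (22 nt, A=4 T=8 G=6 C=4): 3' end AC has 1 G/C ✓; GC 10/22 = 45.5% ✓ — passes.

Primer 2, Primer 4 and Primer 5.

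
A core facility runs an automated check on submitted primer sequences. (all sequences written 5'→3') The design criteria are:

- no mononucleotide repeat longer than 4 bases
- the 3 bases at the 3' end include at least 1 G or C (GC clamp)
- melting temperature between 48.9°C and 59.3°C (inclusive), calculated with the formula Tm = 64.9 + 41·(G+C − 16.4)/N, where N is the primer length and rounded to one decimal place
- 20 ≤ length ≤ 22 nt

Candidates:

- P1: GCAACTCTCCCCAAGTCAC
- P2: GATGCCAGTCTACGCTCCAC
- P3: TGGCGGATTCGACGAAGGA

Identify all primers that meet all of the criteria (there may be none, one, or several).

P2 only.

P1 (19 nt, A=5 T=3 G=2 C=9): longest run = 4 ✓; 3' end CAC has 2 G/C ✓; Tm = 64.9 + 41·(11 − 16.4)/19 = 53.2°C ✓; length 19, outside 20–22 ✗ — fails.
P2 (20 nt, A=4 T=4 G=4 C=8): longest run = 2 ✓; 3' end CAC has 2 G/C ✓; Tm = 64.9 + 41·(12 − 16.4)/20 = 55.9°C ✓; length 20 ✓ — passes.
P3 (19 nt, A=5 T=3 G=8 C=3): longest run = 2 ✓; 3' end GGA has 2 G/C ✓; Tm = 64.9 + 41·(11 − 16.4)/19 = 53.2°C ✓; length 19, outside 20–22 ✗ — fails.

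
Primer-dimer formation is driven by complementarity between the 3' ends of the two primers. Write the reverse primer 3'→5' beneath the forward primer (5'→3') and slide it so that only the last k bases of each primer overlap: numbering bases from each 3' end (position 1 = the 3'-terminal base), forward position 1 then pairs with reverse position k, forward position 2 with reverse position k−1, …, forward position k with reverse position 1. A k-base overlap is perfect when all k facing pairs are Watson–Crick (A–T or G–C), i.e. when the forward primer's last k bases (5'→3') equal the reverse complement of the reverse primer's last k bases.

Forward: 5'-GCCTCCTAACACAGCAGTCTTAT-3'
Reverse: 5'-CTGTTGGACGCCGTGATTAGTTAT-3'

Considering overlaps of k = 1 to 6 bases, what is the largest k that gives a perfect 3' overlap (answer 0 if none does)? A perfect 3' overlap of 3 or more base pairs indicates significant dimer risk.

Last 6 bases (5'→3') — forward …TCTTAT, reverse …AGTTAT.
Reverse complement of the reverse primer's last 6 bases: ATAACT; its first k bases are the reverse complement of the reverse primer's last k bases, so a perfect k-base overlap needs the forward primer's last k bases to equal them.
Comparing (forward last k vs required): k=1: T vs A ✗; k=2: AT vs AT ✓; k=3: TAT vs ATA ✗; k=4: TTAT vs ATAA ✗; k=5: CTTAT vs ATAAC ✗; k=6: TCTTAT vs ATAACT ✗.
Only k = 2 is perfect, so the longest perfect 3' overlap is 2.

Longest perfect overlap: 2 complementary base pairs; below the dimer-risk threshold (threshold 3).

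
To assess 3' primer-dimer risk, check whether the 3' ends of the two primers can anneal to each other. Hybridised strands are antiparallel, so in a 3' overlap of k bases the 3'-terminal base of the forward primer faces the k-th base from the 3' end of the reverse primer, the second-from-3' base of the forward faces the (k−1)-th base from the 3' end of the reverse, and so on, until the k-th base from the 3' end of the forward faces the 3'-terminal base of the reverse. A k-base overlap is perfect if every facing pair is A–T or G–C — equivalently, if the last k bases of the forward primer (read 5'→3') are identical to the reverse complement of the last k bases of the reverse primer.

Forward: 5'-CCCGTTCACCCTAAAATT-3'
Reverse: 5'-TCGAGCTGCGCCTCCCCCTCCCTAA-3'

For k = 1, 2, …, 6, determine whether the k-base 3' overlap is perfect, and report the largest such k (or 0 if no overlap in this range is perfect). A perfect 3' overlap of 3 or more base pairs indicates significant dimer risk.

Longest perfect overlap: 2 complementary base pairs; below the dimer-risk threshold (threshold 3).

Last 6 bases (5'→3') — forward …AAAATT, reverse …CCCTAA.
Reverse complement of the reverse primer's last 6 bases: TTAGGG; its first k bases are the reverse complement of the reverse primer's last k bases, so a perfect k-base overlap needs the forward primer's last k bases to equal them.
Comparing (forward last k vs required): k=1: T vs T ✓; k=2: TT vs TT ✓; k=3: ATT vs TTA ✗; k=4: AATT vs TTAG ✗; k=5: AAATT vs TTAGG ✗; k=6: AAAATT vs TTAGGG ✗.
Perfect overlaps at k = 1, 2; the largest is 2.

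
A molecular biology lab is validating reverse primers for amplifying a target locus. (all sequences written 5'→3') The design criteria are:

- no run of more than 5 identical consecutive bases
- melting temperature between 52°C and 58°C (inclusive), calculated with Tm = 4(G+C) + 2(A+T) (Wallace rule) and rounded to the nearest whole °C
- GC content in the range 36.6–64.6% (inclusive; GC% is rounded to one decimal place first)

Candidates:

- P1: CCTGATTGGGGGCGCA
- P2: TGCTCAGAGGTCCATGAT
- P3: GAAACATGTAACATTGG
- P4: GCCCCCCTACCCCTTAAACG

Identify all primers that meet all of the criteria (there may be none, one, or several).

P1 (16 nt, A=2 T=3 G=7 C=4): longest run = 5 ✓; Tm = 2·5 + 4·11 = 54°C ✓; GC 11/16 = 68.8%, outside 36.6–64.6% ✗ — fails.
P2 (18 nt, A=4 T=5 G=5 C=4): longest run = 2 ✓; Tm = 2·9 + 4·9 = 54°C ✓; GC 9/18 = 50.0% ✓ — passes.
P3 (17 nt, A=7 T=4 G=4 C=2): longest run = 3 ✓; Tm = 2·11 + 4·6 = 46°C, outside 52–58°C ✗; GC 6/17 = 35.3%, outside 36.6–64.6% ✗ — fails.
P4 (20 nt, A=4 T=3 G=2 C=11): longest run = 6, exceeds 5 ✗; Tm = 2·7 + 4·13 = 66°C, outside 52–58°C ✗; GC 13/20 = 65.0%, outside 36.6–64.6% ✗ — fails.

P2 only.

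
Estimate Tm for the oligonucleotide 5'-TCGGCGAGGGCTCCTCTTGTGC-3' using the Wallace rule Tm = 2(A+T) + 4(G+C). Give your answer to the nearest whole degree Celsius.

74°C

Base counts: A=1, T=6, G=8, C=7 (length 22).
Tm = 2·(1+6) + 4·(8+7) = 2·7 + 4·15 = 14 + 60 = 74°C.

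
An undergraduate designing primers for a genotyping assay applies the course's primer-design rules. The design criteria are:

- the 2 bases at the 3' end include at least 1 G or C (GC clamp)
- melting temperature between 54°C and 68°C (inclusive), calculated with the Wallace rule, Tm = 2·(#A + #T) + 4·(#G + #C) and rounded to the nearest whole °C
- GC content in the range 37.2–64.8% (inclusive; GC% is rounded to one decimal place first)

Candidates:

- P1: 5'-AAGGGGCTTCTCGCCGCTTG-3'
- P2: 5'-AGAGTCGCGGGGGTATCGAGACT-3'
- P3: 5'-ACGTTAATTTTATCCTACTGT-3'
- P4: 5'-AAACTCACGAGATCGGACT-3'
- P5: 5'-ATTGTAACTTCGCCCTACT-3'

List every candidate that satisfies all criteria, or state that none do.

P4 and P5.

P1 (20 nt, A=2 T=5 G=7 C=6): 3' end TG has 1 G/C ✓; Tm = 2·7 + 4·13 = 66°C ✓; GC 13/20 = 65.0%, outside 37.2–64.8% ✗ — fails.
P2 (23 nt, A=5 T=4 G=10 C=4): 3' end CT has 1 G/C ✓; Tm = 2·9 + 4·14 = 74°C, outside 54–68°C ✗; GC 14/23 = 60.9% ✓ — fails.
P3 (21 nt, A=5 T=10 G=2 C=4): 3' end GT has 1 G/C ✓; Tm = 2·15 + 4·6 = 54°C ✓; GC 6/21 = 28.6%, outside 37.2–64.8% ✗ — fails.
P4 (19 nt, A=7 T=3 G=4 C=5): 3' end CT has 1 G/C ✓; Tm = 2·10 + 4·9 = 56°C ✓; GC 9/19 = 47.4% ✓ — passes.
P5 (19 nt, A=4 T=7 G=2 C=6): 3' end CT has 1 G/C ✓; Tm = 2·11 + 4·8 = 54°C ✓; GC 8/19 = 42.1% ✓ — passes.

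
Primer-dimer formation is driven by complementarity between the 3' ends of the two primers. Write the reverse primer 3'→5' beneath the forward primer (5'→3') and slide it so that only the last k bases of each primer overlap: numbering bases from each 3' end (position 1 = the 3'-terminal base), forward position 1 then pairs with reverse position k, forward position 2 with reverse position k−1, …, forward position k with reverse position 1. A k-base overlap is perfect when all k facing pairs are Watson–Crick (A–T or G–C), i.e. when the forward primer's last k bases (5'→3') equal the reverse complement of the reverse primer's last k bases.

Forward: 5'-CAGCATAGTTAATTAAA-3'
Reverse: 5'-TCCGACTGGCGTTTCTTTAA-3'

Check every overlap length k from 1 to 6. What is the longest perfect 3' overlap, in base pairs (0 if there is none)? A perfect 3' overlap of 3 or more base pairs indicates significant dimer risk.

Longest perfect overlap: 5 complementary base pairs; significant dimer risk (threshold 3).

Last 6 bases (5'→3') — forward …ATTAAA, reverse …CTTTAA.
Reverse complement of the reverse primer's last 6 bases: TTAAAG; its first k bases are the reverse complement of the reverse primer's last k bases, so a perfect k-base overlap needs the forward primer's last k bases to equal them.
Comparing (forward last k vs required): k=1: A vs T ✗; k=2: AA vs TT ✗; k=3: AAA vs TTA ✗; k=4: TAAA vs TTAA ✗; k=5: TTAAA vs TTAAA ✓; k=6: ATTAAA vs TTAAAG ✗.
Only k = 5 is perfect, so the longest perfect 3' overlap is 5.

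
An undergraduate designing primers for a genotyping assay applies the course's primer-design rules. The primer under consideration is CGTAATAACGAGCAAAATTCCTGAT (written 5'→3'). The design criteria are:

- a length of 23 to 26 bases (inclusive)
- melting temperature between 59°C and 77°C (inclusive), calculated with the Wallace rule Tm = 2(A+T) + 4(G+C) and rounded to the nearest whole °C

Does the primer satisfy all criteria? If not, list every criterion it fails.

Meets all criteria.

Base counts: A=10, T=6, G=4, C=5 (length 25).
length: length 25 ✓
Tm: Tm = 2·16 + 4·9 = 68°C ✓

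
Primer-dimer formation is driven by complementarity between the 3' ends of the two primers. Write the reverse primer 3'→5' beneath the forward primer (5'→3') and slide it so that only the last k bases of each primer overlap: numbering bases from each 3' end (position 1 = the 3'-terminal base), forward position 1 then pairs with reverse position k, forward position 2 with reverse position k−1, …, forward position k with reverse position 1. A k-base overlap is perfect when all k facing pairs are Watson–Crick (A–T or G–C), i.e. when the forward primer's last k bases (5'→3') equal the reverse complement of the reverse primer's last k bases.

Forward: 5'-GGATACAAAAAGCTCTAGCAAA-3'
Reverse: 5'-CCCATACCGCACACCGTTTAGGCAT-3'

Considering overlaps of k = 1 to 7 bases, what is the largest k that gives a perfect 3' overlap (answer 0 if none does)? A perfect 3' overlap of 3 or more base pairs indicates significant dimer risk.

Last 7 bases (5'→3') — forward …TAGCAAA, reverse …TAGGCAT.
Reverse complement of the reverse primer's last 7 bases: ATGCCTA; its first k bases are the reverse complement of the reverse primer's last k bases, so a perfect k-base overlap needs the forward primer's last k bases to equal them.
Comparing (forward last k vs required): k=1: A vs A ✓; k=2: AA vs AT ✗; k=3: AAA vs ATG ✗; k=4: CAAA vs ATGC ✗; k=5: GCAAA vs ATGCC ✗; k=6: AGCAAA vs ATGCCT ✗; k=7: TAGCAAA vs ATGCCTA ✗.
Only k = 1 is perfect, so the longest perfect 3' overlap is 1.

Longest perfect overlap: 1 complementary base pair; below the dimer-risk threshold (threshold 3).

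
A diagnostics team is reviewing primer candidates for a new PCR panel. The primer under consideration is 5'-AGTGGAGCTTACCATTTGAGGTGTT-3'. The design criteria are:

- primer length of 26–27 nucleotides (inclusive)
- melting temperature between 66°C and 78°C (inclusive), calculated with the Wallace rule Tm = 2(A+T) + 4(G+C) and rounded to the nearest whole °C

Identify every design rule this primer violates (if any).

Fails: length.

Base counts: A=5, T=9, G=8, C=3 (length 25).
length: length 25, outside 26–27 ✗
Tm: Tm = 2·14 + 4·11 = 72°C ✓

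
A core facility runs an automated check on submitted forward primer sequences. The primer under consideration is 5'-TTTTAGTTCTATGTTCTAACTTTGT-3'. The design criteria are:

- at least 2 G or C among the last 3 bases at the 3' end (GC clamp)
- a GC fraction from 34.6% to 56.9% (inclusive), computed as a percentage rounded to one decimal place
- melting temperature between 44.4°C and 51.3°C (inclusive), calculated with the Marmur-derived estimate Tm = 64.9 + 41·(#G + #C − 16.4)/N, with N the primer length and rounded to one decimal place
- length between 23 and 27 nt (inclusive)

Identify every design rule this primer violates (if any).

Fails: GC clamp, GC content.

Base counts: A=4, T=15, G=3, C=3 (length 25).
GC clamp: 3' end TGT has 1 G/C, need ≥2 ✗
GC content: GC 6/25 = 24.0%, outside 34.6–56.9% ✗
Tm: Tm = 64.9 + 41·(6 − 16.4)/25 = 47.8°C ✓
length: length 25 ✓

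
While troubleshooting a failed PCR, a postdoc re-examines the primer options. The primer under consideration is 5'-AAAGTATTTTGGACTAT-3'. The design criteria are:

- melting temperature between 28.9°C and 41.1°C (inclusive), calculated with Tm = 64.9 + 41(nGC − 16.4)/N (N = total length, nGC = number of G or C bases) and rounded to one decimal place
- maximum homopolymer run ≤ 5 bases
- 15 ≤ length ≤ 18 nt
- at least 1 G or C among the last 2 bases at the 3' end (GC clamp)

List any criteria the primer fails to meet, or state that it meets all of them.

Fails: GC clamp.

Base counts: A=6, T=7, G=3, C=1 (length 17).
Tm: Tm = 64.9 + 41·(4 − 16.4)/17 = 35.0°C ✓
homopolymer run: longest run = 4 ✓
length: length 17 ✓
GC clamp: 3' end AT has 0 G/C, need ≥1 ✗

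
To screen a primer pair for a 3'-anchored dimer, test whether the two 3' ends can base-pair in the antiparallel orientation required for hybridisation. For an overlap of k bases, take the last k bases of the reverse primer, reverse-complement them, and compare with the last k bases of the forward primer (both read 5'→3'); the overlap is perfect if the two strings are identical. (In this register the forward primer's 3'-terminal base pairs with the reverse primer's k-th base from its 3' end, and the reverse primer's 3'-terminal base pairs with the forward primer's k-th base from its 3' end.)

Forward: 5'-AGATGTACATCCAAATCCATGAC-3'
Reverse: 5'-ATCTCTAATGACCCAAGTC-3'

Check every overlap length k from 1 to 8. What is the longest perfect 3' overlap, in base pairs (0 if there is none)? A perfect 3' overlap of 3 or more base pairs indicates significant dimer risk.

Last 8 bases (5'→3') — forward …TCCATGAC, reverse …CCCAAGTC.
Reverse complement of the reverse primer's last 8 bases: GACTTGGG; its first k bases are the reverse complement of the reverse primer's last k bases, so a perfect k-base overlap needs the forward primer's last k bases to equal them.
Comparing (forward last k vs required): k=1: C vs G ✗; k=2: AC vs GA ✗; k=3: GAC vs GAC ✓; k=4: TGAC vs GACT ✗; k=5: ATGAC vs GACTT ✗; k=6: CATGAC vs GACTTG ✗; k=7: CCATGAC vs GACTTGG ✗; k=8: TCCATGAC vs GACTTGGG ✗.
Only k = 3 is perfect, so the longest perfect 3' overlap is 3.

Longest perfect overlap: 3 complementary base pairs; significant dimer risk (threshold 3).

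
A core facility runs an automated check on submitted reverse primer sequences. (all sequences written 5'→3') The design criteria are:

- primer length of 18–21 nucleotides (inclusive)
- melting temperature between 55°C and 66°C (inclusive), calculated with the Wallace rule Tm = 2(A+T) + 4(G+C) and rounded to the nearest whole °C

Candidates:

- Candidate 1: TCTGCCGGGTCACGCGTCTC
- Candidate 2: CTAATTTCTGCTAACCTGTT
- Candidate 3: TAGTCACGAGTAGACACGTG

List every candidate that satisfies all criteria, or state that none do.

Candidate 3 only.

Candidate 1 (20 nt, A=1 T=5 G=6 C=8): length 20 ✓; Tm = 2·6 + 4·14 = 68°C, outside 55–66°C ✗ — fails.
Candidate 2 (20 nt, A=4 T=9 G=2 C=5): length 20 ✓; Tm = 2·13 + 4·7 = 54°C, outside 55–66°C ✗ — fails.
Candidate 3 (20 nt, A=6 T=4 G=6 C=4): length 20 ✓; Tm = 2·10 + 4·10 = 60°C ✓ — passes.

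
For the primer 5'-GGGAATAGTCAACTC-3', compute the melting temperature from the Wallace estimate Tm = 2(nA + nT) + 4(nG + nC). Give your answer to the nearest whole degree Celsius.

44°C

Base counts: A=5, T=3, G=4, C=3 (length 15).
Tm = 2·(5+3) + 4·(4+3) = 2·8 + 4·7 = 16 + 28 = 44°C.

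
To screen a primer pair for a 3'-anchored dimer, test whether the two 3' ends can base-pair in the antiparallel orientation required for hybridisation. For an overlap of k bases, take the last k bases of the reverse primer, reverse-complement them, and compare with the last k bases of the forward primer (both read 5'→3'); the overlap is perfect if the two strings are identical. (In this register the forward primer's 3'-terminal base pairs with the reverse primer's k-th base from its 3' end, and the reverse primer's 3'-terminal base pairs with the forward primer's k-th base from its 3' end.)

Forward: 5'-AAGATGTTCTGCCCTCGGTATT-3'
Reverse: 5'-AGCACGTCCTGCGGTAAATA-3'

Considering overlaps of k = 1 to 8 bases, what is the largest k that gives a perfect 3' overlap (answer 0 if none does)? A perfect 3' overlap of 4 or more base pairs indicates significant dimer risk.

Last 8 bases (5'→3') — forward …TCGGTATT, reverse …GGTAAATA.
Reverse complement of the reverse primer's last 8 bases: TATTTACC; its first k bases are the reverse complement of the reverse primer's last k bases, so a perfect k-base overlap needs the forward primer's last k bases to equal them.
Comparing (forward last k vs required): k=1: T vs T ✓; k=2: TT vs TA ✗; k=3: ATT vs TAT ✗; k=4: TATT vs TATT ✓; k=5: GTATT vs TATTT ✗; k=6: GGTATT vs TATTTA ✗; k=7: CGGTATT vs TATTTAC ✗; k=8: TCGGTATT vs TATTTACC ✗.
Perfect overlaps at k = 1, 4; the largest is 4.

Longest perfect overlap: 4 complementary base pairs; significant dimer risk (threshold 4).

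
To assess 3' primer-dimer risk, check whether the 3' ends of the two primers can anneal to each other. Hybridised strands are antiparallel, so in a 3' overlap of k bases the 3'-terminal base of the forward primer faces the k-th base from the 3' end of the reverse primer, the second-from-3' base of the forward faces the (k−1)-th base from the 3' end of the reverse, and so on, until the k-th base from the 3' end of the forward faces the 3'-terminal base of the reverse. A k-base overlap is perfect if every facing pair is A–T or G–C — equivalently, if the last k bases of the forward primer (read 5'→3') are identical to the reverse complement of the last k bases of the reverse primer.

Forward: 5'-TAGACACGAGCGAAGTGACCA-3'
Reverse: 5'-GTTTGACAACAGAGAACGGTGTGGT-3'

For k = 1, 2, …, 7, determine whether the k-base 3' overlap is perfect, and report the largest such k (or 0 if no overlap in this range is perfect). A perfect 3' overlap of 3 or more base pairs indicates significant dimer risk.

Longest perfect overlap: 4 complementary base pairs; significant dimer risk (threshold 3).

Last 7 bases (5'→3') — forward …GTGACCA, reverse …GTGTGGT.
Reverse complement of the reverse primer's last 7 bases: ACCACAC; its first k bases are the reverse complement of the reverse primer's last k bases, so a perfect k-base overlap needs the forward primer's last k bases to equal them.
Comparing (forward last k vs required): k=1: A vs A ✓; k=2: CA vs AC ✗; k=3: CCA vs ACC ✗; k=4: ACCA vs ACCA ✓; k=5: GACCA vs ACCAC ✗; k=6: TGACCA vs ACCACA ✗; k=7: GTGACCA vs ACCACAC ✗.
Perfect overlaps at k = 1, 4; the largest is 4.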